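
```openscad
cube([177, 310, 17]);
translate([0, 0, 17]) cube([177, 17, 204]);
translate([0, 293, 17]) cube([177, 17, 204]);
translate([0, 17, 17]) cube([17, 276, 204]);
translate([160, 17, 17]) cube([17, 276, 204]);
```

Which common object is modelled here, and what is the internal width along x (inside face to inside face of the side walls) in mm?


An open box. The internal width is 143 mm.

A 177×310 base slab with four walls standing on it — an open box. The base is 177 mm wide and the walls are 17 mm thick, so the internal width is 177 − 2 × 17 = 143 mm.


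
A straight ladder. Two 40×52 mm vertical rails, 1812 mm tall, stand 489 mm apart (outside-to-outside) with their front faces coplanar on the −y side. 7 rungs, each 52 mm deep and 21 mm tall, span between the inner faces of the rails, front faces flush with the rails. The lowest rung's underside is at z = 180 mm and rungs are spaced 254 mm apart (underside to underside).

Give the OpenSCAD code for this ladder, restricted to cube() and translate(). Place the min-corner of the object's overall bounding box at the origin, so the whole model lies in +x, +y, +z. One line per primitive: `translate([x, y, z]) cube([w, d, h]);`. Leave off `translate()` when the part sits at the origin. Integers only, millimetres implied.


// rung span = 489 - 2*40 = 409
// rung[k] z = 180 + k*254
cube([40, 52, 1812]);
translate([449, 0, 0]) cube([40, 52, 1812]);
translate([40, 0, 180]) cube([409, 52, 21]);
translate([40, 0, 434]) cube([409, 52, 21]);
translate([40, 0, 688]) cube([409, 52, 21]);
translate([40, 0, 942]) cube([409, 52, 21]);
translate([40, 0, 1196]) cube([409, 52, 21]);
translate([40, 0, 1450]) cube([409, 52, 21]);
translate([40, 0, 1704]) cube([409, 52, 21]);


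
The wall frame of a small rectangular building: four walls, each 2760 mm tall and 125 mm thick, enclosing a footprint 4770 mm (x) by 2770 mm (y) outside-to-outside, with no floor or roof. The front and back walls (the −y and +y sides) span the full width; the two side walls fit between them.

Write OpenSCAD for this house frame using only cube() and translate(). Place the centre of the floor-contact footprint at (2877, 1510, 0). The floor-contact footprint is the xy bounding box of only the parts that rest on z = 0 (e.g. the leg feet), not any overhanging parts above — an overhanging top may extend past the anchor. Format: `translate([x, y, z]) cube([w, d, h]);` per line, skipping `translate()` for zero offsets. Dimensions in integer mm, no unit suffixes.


translate([492, 125, 0]) cube([4770, 125, 2760]);
translate([492, 2770, 0]) cube([4770, 125, 2760]);
translate([492, 250, 0]) cube([125, 2520, 2760]);
translate([5137, 250, 0]) cube([125, 2520, 2760]);


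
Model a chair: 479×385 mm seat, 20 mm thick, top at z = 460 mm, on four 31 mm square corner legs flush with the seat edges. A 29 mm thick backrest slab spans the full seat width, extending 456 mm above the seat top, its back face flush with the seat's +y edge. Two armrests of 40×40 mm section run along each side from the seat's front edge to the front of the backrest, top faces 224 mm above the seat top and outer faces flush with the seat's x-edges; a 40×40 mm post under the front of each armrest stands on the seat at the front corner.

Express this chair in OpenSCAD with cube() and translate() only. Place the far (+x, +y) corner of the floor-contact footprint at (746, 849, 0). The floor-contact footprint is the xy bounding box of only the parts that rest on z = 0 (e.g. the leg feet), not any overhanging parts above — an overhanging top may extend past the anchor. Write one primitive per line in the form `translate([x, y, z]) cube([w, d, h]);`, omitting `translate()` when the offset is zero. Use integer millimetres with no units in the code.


translate([267, 464, 440]) cube([479, 385, 20]);
translate([267, 464, 0]) cube([31, 31, 440]);
translate([715, 464, 0]) cube([31, 31, 440]);
translate([267, 818, 0]) cube([31, 31, 440]);
translate([715, 818, 0]) cube([31, 31, 440]);
translate([267, 820, 460]) cube([479, 29, 456]);
translate([267, 464, 644]) cube([40, 356, 40]);
translate([706, 464, 644]) cube([40, 356, 40]);
translate([267, 464, 460]) cube([40, 40, 184]);
translate([706, 464, 460]) cube([40, 40, 184]);


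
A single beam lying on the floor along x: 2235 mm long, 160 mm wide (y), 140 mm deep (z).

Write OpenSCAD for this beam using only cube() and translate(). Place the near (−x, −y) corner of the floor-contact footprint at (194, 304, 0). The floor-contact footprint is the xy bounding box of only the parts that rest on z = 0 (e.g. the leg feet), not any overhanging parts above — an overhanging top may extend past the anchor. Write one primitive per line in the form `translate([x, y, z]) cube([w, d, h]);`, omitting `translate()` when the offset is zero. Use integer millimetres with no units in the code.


translate([194, 304, 0]) cube([2235, 160, 140]);


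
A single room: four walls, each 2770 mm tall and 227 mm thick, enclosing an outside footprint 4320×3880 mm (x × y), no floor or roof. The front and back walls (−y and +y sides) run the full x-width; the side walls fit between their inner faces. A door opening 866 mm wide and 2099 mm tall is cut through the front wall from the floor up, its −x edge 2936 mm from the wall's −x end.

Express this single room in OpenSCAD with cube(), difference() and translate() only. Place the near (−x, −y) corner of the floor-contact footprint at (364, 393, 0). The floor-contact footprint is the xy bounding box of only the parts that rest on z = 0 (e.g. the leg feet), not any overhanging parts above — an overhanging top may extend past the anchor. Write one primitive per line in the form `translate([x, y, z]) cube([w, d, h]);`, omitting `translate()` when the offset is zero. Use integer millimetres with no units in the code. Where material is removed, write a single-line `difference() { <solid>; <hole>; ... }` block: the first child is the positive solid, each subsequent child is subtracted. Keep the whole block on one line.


difference() { translate([364, 393, 0]) cube([4320, 227, 2770]); translate([3300, 393, 0]) cube([866, 227, 2099]); }
translate([364, 4046, 0]) cube([4320, 227, 2770]);
translate([364, 620, 0]) cube([227, 3426, 2770]);
translate([4457, 620, 0]) cube([227, 3426, 2770]);


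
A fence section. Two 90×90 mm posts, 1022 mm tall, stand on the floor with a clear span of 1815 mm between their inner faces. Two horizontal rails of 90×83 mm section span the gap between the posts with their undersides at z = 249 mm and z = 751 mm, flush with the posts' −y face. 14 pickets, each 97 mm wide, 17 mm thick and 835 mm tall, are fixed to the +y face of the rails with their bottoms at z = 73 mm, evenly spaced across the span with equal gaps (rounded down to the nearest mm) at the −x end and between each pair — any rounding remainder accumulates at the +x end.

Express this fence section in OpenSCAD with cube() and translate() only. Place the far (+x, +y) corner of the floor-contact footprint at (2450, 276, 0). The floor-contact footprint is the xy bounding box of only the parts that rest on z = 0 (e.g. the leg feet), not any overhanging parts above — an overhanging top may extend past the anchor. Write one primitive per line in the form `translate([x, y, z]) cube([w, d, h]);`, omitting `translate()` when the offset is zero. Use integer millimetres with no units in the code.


translate([455, 186, 0]) cube([90, 90, 1022]);
translate([2360, 186, 0]) cube([90, 90, 1022]);
translate([545, 186, 249]) cube([1815, 90, 83]);
translate([545, 186, 751]) cube([1815, 90, 83]);
translate([575, 276, 73]) cube([97, 17, 835]);
translate([702, 276, 73]) cube([97, 17, 835]);
translate([829, 276, 73]) cube([97, 17, 835]);
translate([956, 276, 73]) cube([97, 17, 835]);
translate([1083, 276, 73]) cube([97, 17, 835]);
translate([1210, 276, 73]) cube([97, 17, 835]);
translate([1337, 276, 73]) cube([97, 17, 835]);
translate([1464, 276, 73]) cube([97, 17, 835]);
translate([1591, 276, 73]) cube([97, 17, 835]);
translate([1718, 276, 73]) cube([97, 17, 835]);
translate([1845, 276, 73]) cube([97, 17, 835]);
translate([1972, 276, 73]) cube([97, 17, 835]);
translate([2099, 276, 73]) cube([97, 17, 835]);
translate([2226, 276, 73]) cube([97, 17, 835]);


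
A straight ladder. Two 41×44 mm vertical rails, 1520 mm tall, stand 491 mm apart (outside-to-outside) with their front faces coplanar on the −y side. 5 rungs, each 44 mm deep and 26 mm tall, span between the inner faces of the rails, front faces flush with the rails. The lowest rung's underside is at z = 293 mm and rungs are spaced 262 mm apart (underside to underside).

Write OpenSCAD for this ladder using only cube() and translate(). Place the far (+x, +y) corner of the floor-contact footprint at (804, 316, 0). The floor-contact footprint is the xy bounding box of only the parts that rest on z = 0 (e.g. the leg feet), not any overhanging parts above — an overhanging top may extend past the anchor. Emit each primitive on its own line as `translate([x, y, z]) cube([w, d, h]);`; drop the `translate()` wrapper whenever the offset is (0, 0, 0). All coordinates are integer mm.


translate([313, 272, 0]) cube([41, 44, 1520]);
translate([763, 272, 0]) cube([41, 44, 1520]);
translate([354, 272, 293]) cube([409, 44, 26]);
translate([354, 272, 555]) cube([409, 44, 26]);
translate([354, 272, 817]) cube([409, 44, 26]);
translate([354, 272, 1079]) cube([409, 44, 26]);
translate([354, 272, 1341]) cube([409, 44, 26]);


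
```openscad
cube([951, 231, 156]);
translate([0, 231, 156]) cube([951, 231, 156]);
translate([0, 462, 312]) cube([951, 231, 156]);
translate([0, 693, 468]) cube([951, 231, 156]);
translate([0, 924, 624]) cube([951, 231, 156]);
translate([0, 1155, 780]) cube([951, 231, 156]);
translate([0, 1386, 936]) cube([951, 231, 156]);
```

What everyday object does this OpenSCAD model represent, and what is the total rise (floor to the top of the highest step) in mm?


A staircase. The total rise is 1092 mm.

7 identical blocks, each offset up and back from the previous — a staircase. Each step is 156 mm tall and there are 7 of them, so the total rise is 7 × 156 = 1092 mm.


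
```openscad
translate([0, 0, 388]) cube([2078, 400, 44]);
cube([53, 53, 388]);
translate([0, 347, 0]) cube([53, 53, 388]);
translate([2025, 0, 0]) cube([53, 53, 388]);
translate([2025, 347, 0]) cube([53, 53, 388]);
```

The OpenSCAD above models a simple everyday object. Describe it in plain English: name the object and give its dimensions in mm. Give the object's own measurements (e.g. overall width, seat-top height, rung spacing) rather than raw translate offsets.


A bench: a 2078×400 mm seat slab, 44 mm thick, top at z = 432 mm, on four 53×53 mm square legs flush with the seat corners and standing on z = 0.


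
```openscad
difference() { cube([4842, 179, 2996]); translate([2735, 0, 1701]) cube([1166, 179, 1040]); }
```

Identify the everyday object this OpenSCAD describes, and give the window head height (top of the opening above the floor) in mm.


A wall with a window opening. The window head height is 2741 mm.

A wall with a rectangular opening subtracted — a window. Sill at z = 1701, opening 1040 mm tall, so the head is at 1701 + 1040 = 2741 mm.


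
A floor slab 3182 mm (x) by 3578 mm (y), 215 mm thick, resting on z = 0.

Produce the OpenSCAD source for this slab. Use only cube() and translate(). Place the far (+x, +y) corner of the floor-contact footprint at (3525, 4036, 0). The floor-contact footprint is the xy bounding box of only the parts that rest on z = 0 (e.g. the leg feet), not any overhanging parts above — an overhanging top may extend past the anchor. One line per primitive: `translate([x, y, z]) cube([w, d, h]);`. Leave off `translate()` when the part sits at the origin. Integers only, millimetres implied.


translate([343, 458, 0]) cube([3182, 3578, 215]);


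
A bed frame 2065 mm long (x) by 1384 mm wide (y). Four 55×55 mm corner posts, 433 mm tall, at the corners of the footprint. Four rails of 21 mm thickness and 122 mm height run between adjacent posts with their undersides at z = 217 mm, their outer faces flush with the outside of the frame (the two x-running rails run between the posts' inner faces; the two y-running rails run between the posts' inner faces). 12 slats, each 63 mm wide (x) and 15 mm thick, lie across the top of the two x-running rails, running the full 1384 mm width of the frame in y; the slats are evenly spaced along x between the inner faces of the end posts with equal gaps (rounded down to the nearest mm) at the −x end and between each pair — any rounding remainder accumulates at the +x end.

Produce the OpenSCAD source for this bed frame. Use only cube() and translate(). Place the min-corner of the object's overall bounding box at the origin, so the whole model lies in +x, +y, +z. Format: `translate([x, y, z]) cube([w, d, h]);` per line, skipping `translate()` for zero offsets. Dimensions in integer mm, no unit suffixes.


cube([55, 55, 433]);
translate([0, 1329, 0]) cube([55, 55, 433]);
translate([2010, 0, 0]) cube([55, 55, 433]);
translate([2010, 1329, 0]) cube([55, 55, 433]);
translate([55, 0, 217]) cube([1955, 21, 122]);
translate([55, 1363, 217]) cube([1955, 21, 122]);
translate([0, 55, 217]) cube([21, 1274, 122]);
translate([2044, 55, 217]) cube([21, 1274, 122]);
translate([147, 0, 339]) cube([63, 1384, 15]);
translate([302, 0, 339]) cube([63, 1384, 15]);
translate([457, 0, 339]) cube([63, 1384, 15]);
translate([612, 0, 339]) cube([63, 1384, 15]);
translate([767, 0, 339]) cube([63, 1384, 15]);
translate([922, 0, 339]) cube([63, 1384, 15]);
translate([1077, 0, 339]) cube([63, 1384, 15]);
translate([1232, 0, 339]) cube([63, 1384, 15]);
translate([1387, 0, 339]) cube([63, 1384, 15]);
translate([1542, 0, 339]) cube([63, 1384, 15]);
translate([1697, 0, 339]) cube([63, 1384, 15]);
translate([1852, 0, 339]) cube([63, 1384, 15]);


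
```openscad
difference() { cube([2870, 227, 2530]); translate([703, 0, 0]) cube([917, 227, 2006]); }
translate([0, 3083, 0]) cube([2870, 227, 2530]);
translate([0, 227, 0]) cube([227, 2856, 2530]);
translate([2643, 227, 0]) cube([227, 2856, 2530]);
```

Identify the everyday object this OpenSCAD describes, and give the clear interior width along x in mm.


A single room. The interior width is 2416 mm.

Four walls enclosing a rectangle with a door in the front wall — a room. Outside width 2870 minus two 227 mm walls gives 2416 mm.


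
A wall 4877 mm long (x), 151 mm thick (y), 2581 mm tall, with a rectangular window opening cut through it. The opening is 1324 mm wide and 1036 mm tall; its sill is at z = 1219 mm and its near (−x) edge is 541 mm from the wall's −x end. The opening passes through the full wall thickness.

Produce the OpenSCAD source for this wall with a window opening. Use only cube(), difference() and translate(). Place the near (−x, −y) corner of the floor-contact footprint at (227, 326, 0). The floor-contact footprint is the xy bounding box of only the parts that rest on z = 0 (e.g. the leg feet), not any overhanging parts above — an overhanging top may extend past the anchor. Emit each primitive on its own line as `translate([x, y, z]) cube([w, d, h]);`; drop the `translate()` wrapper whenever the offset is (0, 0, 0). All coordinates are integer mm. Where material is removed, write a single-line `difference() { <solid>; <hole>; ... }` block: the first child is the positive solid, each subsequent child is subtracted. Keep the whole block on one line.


difference() { translate([227, 326, 0]) cube([4877, 151, 2581]); translate([768, 326, 1219]) cube([1324, 151, 1036]); }


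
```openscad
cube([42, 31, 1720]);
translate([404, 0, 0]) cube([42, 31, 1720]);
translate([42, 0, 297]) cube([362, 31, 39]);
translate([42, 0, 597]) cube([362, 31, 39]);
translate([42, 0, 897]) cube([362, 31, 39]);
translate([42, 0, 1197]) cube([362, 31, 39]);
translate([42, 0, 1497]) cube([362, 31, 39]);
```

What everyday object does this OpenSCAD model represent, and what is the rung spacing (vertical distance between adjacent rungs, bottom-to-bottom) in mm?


A ladder. The rung spacing is 300 mm.

Two tall 42×31 posts with 5 short bars between them — a ladder. Adjacent rungs sit at z = 297 and z = 597, so the spacing is 597 − 297 = 300 mm.


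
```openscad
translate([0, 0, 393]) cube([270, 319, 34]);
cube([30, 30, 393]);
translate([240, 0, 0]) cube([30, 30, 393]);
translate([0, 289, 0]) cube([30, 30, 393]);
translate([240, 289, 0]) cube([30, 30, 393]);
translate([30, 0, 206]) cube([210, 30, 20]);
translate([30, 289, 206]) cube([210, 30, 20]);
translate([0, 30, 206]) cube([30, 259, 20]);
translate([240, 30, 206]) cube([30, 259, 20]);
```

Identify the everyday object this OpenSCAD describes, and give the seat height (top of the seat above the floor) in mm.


A stool. The seat height is 427 mm.

A 270×319×34 slab at z = 393 on four corner posts — a stool. The seat top is 393 + 34 = 427 mm.


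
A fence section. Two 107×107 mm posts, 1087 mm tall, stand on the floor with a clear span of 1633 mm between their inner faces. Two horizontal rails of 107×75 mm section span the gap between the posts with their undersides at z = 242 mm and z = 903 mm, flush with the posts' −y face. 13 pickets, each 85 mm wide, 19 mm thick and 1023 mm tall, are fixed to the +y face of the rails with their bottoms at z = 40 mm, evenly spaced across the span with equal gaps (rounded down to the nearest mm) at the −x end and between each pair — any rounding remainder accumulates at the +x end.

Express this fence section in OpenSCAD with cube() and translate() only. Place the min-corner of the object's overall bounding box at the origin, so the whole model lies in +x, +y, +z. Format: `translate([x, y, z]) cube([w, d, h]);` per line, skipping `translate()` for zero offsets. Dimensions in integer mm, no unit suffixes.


cube([107, 107, 1087]);
translate([1740, 0, 0]) cube([107, 107, 1087]);
translate([107, 0, 242]) cube([1633, 107, 75]);
translate([107, 0, 903]) cube([1633, 107, 75]);
translate([144, 107, 40]) cube([85, 19, 1023]);
translate([266, 107, 40]) cube([85, 19, 1023]);
translate([388, 107, 40]) cube([85, 19, 1023]);
translate([510, 107, 40]) cube([85, 19, 1023]);
translate([632, 107, 40]) cube([85, 19, 1023]);
translate([754, 107, 40]) cube([85, 19, 1023]);
translate([876, 107, 40]) cube([85, 19, 1023]);
translate([998, 107, 40]) cube([85, 19, 1023]);
translate([1120, 107, 40]) cube([85, 19, 1023]);
translate([1242, 107, 40]) cube([85, 19, 1023]);
translate([1364, 107, 40]) cube([85, 19, 1023]);
translate([1486, 107, 40]) cube([85, 19, 1023]);
translate([1608, 107, 40]) cube([85, 19, 1023]);


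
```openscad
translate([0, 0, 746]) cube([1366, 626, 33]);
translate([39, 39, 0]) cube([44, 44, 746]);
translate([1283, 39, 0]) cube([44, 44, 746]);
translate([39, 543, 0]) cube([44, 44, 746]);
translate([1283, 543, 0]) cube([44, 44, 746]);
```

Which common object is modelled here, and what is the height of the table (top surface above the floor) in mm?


A table. The table height is 779 mm.

A 1366×626×33 slab sits at z = 746 on four 44 mm square posts — a table. The top surface is at 746 + 33 = 779 mm.


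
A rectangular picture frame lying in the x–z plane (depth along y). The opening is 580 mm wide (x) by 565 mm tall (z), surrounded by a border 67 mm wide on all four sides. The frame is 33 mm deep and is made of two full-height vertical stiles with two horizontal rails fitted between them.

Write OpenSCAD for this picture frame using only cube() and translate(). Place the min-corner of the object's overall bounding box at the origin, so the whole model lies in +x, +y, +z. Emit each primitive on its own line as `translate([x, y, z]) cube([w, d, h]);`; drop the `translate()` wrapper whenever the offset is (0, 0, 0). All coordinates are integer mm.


cube([67, 33, 699]);
translate([647, 0, 0]) cube([67, 33, 699]);
translate([67, 0, 0]) cube([580, 33, 67]);
translate([67, 0, 632]) cube([580, 33, 67]);


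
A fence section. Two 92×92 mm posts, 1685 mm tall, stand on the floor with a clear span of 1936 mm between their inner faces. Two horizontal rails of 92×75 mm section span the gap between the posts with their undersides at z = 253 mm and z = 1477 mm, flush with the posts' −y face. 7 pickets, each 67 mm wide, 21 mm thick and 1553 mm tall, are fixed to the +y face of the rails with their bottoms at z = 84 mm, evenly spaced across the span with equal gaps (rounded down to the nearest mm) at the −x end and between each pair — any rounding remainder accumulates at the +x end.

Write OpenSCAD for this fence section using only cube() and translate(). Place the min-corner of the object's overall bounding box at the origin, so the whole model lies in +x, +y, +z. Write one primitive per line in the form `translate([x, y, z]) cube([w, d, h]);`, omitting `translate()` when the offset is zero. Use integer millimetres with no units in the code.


cube([92, 92, 1685]);
translate([2028, 0, 0]) cube([92, 92, 1685]);
translate([92, 0, 253]) cube([1936, 92, 75]);
translate([92, 0, 1477]) cube([1936, 92, 75]);
translate([275, 92, 84]) cube([67, 21, 1553]);
translate([525, 92, 84]) cube([67, 21, 1553]);
translate([775, 92, 84]) cube([67, 21, 1553]);
translate([1025, 92, 84]) cube([67, 21, 1553]);
translate([1275, 92, 84]) cube([67, 21, 1553]);
translate([1525, 92, 84]) cube([67, 21, 1553]);
translate([1775, 92, 84]) cube([67, 21, 1553]);


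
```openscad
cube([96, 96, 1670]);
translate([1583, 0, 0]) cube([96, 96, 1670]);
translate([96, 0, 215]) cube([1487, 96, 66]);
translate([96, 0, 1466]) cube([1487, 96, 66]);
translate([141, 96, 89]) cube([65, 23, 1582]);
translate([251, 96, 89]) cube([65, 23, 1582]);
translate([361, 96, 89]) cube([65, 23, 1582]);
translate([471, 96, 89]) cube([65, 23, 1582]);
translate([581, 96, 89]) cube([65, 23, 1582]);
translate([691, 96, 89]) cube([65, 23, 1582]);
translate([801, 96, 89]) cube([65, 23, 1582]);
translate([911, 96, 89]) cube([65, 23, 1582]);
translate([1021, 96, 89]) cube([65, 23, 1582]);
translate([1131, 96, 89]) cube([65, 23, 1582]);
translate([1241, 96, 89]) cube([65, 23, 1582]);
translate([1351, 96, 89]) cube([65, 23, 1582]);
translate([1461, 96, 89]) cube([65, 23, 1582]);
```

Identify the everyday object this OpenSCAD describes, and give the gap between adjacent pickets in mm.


A fence section. The picket gap is 45 mm.

Two posts, two rails, 13 pickets — a fence section. Span 1487 mm holds 13 pickets of 65 mm with 14 equal gaps: ⌊(1487 − 13·65) / 14⌋ = 45 mm.


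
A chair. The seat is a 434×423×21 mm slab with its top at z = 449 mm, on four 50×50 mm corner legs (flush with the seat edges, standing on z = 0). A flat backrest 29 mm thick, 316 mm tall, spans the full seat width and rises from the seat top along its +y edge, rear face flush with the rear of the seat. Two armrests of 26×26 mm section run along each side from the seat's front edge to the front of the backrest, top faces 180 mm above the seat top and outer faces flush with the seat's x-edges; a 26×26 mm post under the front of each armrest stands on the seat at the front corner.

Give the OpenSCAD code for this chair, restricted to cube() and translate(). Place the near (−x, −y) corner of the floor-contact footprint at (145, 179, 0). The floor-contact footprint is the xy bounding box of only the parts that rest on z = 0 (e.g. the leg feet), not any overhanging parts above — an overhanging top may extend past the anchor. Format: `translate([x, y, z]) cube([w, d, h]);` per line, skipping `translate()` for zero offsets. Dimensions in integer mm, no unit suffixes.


translate([145, 179, 428]) cube([434, 423, 21]);
translate([145, 179, 0]) cube([50, 50, 428]);
translate([529, 179, 0]) cube([50, 50, 428]);
translate([145, 552, 0]) cube([50, 50, 428]);
translate([529, 552, 0]) cube([50, 50, 428]);
translate([145, 573, 449]) cube([434, 29, 316]);
translate([145, 179, 603]) cube([26, 394, 26]);
translate([553, 179, 603]) cube([26, 394, 26]);
translate([145, 179, 449]) cube([26, 26, 154]);
translate([553, 179, 449]) cube([26, 26, 154]);


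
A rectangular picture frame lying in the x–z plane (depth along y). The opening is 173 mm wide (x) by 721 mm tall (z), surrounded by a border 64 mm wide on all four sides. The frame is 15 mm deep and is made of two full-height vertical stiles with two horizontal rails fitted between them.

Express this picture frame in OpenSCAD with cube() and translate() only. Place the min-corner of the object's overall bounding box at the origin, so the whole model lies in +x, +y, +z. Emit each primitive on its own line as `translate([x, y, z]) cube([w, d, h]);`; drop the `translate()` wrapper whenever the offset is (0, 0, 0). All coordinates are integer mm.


cube([64, 15, 849]);
translate([237, 0, 0]) cube([64, 15, 849]);
translate([64, 0, 0]) cube([173, 15, 64]);
translate([64, 0, 785]) cube([173, 15, 64]);


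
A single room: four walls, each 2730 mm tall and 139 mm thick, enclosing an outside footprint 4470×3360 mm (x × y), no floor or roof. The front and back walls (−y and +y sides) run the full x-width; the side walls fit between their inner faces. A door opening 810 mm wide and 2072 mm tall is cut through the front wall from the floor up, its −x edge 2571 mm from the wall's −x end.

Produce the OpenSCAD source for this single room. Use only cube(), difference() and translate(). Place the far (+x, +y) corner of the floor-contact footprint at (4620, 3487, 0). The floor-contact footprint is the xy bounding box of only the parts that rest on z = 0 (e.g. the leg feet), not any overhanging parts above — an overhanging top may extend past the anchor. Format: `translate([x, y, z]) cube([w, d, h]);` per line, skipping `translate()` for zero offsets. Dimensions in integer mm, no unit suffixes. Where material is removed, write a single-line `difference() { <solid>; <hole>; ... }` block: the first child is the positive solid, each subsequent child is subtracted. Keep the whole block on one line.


difference() { translate([150, 127, 0]) cube([4470, 139, 2730]); translate([2721, 127, 0]) cube([810, 139, 2072]); }
translate([150, 3348, 0]) cube([4470, 139, 2730]);
translate([150, 266, 0]) cube([139, 3082, 2730]);
translate([4481, 266, 0]) cube([139, 3082, 2730]);


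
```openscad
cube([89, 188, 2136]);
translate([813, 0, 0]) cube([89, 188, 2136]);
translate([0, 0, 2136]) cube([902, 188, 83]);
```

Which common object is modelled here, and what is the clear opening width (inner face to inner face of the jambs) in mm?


A door frame. The clear opening width is 724 mm.

Two 2136 mm tall posts with a header on top — a door frame. The left jamb is 89 mm wide at x = 0; the right jamb starts at x = 813. The clear opening is 813 − 89 = 724 mm.


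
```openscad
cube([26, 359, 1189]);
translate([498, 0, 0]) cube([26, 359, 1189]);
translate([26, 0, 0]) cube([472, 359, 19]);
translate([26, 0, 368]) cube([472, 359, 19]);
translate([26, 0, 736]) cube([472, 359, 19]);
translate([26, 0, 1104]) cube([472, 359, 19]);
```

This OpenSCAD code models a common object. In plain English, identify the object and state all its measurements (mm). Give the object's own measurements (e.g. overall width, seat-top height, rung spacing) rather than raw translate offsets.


An open bookshelf. Two side panels, each 26 mm thick, 359 mm deep and 1189 mm tall, stand 524 mm apart (outside-to-outside). Between them sit 4 shelves, each 19 mm thick and 359 mm deep, spanning the full gap between the sides. The bottom shelf rests on the floor (its underside at z = 0) and the clear gap between one shelf's top and the next shelf's underside is 349 mm.


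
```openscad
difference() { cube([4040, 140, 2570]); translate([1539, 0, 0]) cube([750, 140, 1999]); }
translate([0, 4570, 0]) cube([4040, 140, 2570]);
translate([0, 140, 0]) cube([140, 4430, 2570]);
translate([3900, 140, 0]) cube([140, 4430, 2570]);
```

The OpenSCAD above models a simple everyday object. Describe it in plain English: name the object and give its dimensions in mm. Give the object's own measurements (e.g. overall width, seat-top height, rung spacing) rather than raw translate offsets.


A single room: four walls, each 2570 mm tall and 140 mm thick, enclosing an outside footprint 4040×4710 mm (x × y), no floor or roof. The front and back walls (−y and +y sides) run the full x-width; the side walls fit between their inner faces. A door opening 750 mm wide and 1999 mm tall is cut through the front wall from the floor up, its −x edge 1539 mm from the wall's −x end.


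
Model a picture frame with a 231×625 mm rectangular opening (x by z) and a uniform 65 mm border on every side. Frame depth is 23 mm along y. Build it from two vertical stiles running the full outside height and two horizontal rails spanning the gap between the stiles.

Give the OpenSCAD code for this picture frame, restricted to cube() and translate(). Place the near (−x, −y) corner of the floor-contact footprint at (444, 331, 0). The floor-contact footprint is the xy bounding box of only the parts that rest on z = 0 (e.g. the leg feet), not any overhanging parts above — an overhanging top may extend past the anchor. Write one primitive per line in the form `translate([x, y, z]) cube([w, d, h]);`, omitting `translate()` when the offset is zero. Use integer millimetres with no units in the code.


translate([444, 331, 0]) cube([65, 23, 755]);
translate([740, 331, 0]) cube([65, 23, 755]);
translate([509, 331, 0]) cube([231, 23, 65]);
translate([509, 331, 690]) cube([231, 23, 65]);


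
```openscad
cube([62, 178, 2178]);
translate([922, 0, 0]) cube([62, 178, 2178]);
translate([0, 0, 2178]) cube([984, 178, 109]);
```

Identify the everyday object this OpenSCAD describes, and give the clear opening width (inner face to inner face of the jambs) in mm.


A door frame. The clear opening width is 860 mm.

Two 2178 mm tall posts with a header on top — a door frame. The left jamb is 62 mm wide at x = 0; the right jamb starts at x = 922. The clear opening is 922 − 62 = 860 mm.


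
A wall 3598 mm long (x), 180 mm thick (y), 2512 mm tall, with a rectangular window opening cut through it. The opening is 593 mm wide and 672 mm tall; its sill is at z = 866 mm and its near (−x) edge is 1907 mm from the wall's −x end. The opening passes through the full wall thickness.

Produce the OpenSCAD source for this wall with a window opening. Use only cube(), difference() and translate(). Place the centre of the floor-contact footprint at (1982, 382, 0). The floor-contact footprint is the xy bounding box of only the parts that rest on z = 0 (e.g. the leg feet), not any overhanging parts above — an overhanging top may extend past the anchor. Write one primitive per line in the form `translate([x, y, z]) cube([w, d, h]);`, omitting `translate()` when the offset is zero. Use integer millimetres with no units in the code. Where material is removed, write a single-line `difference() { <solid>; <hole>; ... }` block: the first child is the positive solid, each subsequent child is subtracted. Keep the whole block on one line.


difference() { translate([183, 292, 0]) cube([3598, 180, 2512]); translate([2090, 292, 866]) cube([593, 180, 672]); }


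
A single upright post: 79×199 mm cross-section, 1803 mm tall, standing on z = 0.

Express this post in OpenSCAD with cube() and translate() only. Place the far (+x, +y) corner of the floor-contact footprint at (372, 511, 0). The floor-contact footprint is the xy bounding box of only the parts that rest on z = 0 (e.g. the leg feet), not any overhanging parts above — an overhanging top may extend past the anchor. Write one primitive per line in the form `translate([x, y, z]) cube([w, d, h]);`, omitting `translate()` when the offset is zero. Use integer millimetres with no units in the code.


translate([293, 312, 0]) cube([79, 199, 1803]);


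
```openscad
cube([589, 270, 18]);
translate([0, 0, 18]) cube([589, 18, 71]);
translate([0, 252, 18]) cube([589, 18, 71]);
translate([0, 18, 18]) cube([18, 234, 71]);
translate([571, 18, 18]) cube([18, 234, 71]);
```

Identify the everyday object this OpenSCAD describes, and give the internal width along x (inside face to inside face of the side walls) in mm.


An open box. The internal width is 553 mm.

A 589×270 base slab with four walls standing on it — an open box. The base is 589 mm wide and the walls are 18 mm thick, so the internal width is 589 − 2 × 18 = 553 mm.


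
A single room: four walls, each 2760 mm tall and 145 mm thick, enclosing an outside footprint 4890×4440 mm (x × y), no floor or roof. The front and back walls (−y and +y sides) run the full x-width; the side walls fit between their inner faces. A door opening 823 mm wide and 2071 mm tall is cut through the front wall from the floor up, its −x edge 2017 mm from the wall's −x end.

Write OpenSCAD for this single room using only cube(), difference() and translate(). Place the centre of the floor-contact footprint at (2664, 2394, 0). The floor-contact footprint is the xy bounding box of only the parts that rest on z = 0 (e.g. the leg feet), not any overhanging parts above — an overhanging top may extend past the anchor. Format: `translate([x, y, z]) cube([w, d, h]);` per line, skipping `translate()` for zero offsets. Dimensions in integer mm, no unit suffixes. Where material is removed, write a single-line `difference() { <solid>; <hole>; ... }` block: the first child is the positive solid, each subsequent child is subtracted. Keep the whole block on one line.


difference() { translate([219, 174, 0]) cube([4890, 145, 2760]); translate([2236, 174, 0]) cube([823, 145, 2071]); }
translate([219, 4469, 0]) cube([4890, 145, 2760]);
translate([219, 319, 0]) cube([145, 4150, 2760]);
translate([4964, 319, 0]) cube([145, 4150, 2760]);


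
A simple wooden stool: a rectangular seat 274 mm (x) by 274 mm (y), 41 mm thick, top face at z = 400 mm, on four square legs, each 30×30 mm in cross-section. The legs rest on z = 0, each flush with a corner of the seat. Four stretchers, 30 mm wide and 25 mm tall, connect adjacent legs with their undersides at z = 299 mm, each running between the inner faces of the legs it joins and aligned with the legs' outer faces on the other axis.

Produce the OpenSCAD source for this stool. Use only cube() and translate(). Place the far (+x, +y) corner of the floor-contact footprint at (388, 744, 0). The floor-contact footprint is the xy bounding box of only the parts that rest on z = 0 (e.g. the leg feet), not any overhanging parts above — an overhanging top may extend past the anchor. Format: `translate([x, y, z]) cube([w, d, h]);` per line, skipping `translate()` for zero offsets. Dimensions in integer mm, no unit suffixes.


translate([114, 470, 359]) cube([274, 274, 41]);
translate([114, 470, 0]) cube([30, 30, 359]);
translate([358, 470, 0]) cube([30, 30, 359]);
translate([114, 714, 0]) cube([30, 30, 359]);
translate([358, 714, 0]) cube([30, 30, 359]);
translate([144, 470, 299]) cube([214, 30, 25]);
translate([144, 714, 299]) cube([214, 30, 25]);
translate([114, 500, 299]) cube([30, 214, 25]);
translate([358, 500, 299]) cube([30, 214, 25]);


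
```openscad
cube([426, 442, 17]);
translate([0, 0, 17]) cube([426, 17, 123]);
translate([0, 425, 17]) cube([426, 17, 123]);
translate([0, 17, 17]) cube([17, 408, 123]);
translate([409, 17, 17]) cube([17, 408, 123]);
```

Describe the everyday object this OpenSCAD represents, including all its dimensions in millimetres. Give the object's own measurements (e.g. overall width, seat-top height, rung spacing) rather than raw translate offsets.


An open-topped rectangular box: outside dimensions 426×442×140 mm, with a uniform wall and base thickness of 17 mm. The base is a full 426×442 slab on the floor; four walls sit on top of the base. The front and back walls (the −y and +y sides) span the full width; the two side walls fit between them.


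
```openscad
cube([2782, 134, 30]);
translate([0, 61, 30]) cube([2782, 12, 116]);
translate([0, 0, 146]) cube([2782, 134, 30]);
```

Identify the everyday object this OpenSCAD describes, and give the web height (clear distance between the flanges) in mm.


An I-beam. The web height is 116 mm.

Two wide flanges with a thin centred web — an I-beam. Overall 176 mm minus two 30 mm flanges gives a web of 176 − 2·30 = 116 mm.


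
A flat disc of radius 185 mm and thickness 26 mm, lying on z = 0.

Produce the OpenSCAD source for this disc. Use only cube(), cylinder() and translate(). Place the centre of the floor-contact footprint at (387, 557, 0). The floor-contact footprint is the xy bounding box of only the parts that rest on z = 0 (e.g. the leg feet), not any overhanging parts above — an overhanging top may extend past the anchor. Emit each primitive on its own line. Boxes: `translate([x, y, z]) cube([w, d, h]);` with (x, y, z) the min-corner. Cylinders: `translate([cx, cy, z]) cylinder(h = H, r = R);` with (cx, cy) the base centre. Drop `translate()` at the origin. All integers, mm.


translate([387, 557, 0]) cylinder(h = 26, r = 185);


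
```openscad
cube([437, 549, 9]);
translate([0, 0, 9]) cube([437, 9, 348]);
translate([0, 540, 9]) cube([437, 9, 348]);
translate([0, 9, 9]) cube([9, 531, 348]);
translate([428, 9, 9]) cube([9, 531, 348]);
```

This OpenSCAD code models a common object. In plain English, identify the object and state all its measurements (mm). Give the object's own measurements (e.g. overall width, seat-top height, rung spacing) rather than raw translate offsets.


An open-topped rectangular box: outside dimensions 437×549×357 mm, with a uniform wall and base thickness of 9 mm. The base is a full 437×549 slab on the floor; four walls sit on top of the base. The front and back walls (the −y and +y sides) span the full width; the two side walls fit between them.


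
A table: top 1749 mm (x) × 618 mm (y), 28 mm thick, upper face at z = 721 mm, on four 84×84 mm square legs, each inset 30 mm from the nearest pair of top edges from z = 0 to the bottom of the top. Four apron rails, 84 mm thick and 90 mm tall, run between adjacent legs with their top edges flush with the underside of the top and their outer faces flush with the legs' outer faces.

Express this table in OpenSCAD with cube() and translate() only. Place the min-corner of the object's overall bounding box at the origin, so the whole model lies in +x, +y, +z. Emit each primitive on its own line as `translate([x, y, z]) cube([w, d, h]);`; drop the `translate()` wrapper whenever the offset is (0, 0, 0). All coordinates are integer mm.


// leg_h = 721 - 28 = 693
// apron z = 693 - 90 = 603
translate([0, 0, 693]) cube([1749, 618, 28]);
translate([30, 30, 0]) cube([84, 84, 693]);
translate([1635, 30, 0]) cube([84, 84, 693]);
translate([30, 504, 0]) cube([84, 84, 693]);
translate([1635, 504, 0]) cube([84, 84, 693]);
translate([114, 30, 603]) cube([1521, 84, 90]);
translate([114, 504, 603]) cube([1521, 84, 90]);
translate([30, 114, 603]) cube([84, 390, 90]);
translate([1635, 114, 603]) cube([84, 390, 90]);


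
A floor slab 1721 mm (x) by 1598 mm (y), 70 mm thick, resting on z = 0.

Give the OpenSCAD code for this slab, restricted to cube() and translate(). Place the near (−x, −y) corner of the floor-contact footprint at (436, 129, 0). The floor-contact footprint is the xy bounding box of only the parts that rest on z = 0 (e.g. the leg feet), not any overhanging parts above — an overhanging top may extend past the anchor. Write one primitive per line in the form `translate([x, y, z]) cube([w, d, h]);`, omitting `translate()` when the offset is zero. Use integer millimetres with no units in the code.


translate([436, 129, 0]) cube([1721, 1598, 70]);


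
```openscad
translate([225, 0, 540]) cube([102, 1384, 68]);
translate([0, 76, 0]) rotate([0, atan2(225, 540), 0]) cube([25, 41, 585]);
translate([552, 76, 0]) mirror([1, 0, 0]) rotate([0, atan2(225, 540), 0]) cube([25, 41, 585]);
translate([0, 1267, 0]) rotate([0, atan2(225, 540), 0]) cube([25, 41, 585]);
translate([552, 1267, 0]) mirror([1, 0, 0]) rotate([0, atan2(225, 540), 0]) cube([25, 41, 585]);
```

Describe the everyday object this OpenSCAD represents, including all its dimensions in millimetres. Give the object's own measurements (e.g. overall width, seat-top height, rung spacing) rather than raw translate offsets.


A sawhorse. A 102×1384×68 mm beam (x, y, z) sits on two A-frame leg pairs. Each pair is two raked legs of 25×41 mm section (41 mm along y) splaying symmetrically in x. Each leg rises 540 mm vertically over 225 mm of horizontal reach and is 585 mm long along its own axis. Every leg's outer bottom edge rests on the floor and its outer top edge meets a bottom edge of the beam — the left legs (tilting toward +x) meet the beam's −x bottom edge, the right legs (their mirror images, tilting toward −x) meet its +x bottom edge — so the leg tops tuck under the beam, the beam's underside is 540 mm above the floor, and the feet are 552 mm apart outside-to-outside with the beam centred between them. The two leg pairs are set in 76 mm from either end of the beam.
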